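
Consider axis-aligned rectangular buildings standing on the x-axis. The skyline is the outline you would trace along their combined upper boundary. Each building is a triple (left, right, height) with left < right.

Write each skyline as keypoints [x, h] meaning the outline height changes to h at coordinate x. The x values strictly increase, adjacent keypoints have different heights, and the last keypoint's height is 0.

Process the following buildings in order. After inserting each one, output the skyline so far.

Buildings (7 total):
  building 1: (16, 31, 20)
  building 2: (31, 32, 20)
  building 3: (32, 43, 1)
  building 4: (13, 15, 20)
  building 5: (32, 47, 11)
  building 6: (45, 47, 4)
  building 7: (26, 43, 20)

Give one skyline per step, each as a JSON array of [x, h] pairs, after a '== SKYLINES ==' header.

== SKYLINES ==
[[16,20],[31,0]]
[[16,20],[32,0]]
[[16,20],[32,1],[43,0]]
[[13,20],[15,0],[16,20],[32,1],[43,0]]
[[13,20],[15,0],[16,20],[32,11],[47,0]]
[[13,20],[15,0],[16,20],[32,11],[47,0]]
[[13,20],[15,0],[16,20],[43,11],[47,0]]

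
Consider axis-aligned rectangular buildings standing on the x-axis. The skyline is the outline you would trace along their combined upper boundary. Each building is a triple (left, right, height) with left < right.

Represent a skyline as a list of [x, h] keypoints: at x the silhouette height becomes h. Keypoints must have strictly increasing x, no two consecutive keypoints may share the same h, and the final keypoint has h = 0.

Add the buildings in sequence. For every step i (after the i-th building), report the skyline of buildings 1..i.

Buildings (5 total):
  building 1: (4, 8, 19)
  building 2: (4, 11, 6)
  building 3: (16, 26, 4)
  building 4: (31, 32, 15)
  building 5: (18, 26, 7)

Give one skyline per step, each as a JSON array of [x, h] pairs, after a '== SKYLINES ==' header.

== SKYLINES ==
[[4,19],[8,0]]
[[4,19],[8,6],[11,0]]
[[4,19],[8,6],[11,0],[16,4],[26,0]]
[[4,19],[8,6],[11,0],[16,4],[26,0],[31,15],[32,0]]
[[4,19],[8,6],[11,0],[16,4],[18,7],[26,0],[31,15],[32,0]]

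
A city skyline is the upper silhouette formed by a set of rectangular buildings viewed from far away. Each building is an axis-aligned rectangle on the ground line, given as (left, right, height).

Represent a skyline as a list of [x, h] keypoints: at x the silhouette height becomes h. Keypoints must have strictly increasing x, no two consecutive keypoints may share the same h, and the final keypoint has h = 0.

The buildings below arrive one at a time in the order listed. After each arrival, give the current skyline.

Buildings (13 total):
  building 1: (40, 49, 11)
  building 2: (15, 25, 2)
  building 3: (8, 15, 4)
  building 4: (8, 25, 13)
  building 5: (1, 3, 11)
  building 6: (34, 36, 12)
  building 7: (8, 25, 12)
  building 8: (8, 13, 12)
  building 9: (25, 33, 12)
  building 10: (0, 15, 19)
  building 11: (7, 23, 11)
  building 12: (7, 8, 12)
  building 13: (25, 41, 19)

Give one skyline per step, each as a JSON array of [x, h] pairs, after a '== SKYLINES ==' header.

== SKYLINES ==
[[40,11],[49,0]]
[[15,2],[25,0],[40,11],[49,0]]
[[8,4],[15,2],[25,0],[40,11],[49,0]]
[[8,13],[25,0],[40,11],[49,0]]
[[1,11],[3,0],[8,13],[25,0],[40,11],[49,0]]
[[1,11],[3,0],[8,13],[25,0],[34,12],[36,0],[40,11],[49,0]]
[[1,11],[3,0],[8,13],[25,0],[34,12],[36,0],[40,11],[49,0]]
[[1,11],[3,0],[8,13],[25,0],[34,12],[36,0],[40,11],[49,0]]
[[1,11],[3,0],[8,13],[25,12],[33,0],[34,12],[36,0],[40,11],[49,0]]
[[0,19],[15,13],[25,12],[33,0],[34,12],[36,0],[40,11],[49,0]]
[[0,19],[15,13],[25,12],[33,0],[34,12],[36,0],[40,11],[49,0]]
[[0,19],[15,13],[25,12],[33,0],[34,12],[36,0],[40,11],[49,0]]
[[0,19],[15,13],[25,19],[41,11],[49,0]]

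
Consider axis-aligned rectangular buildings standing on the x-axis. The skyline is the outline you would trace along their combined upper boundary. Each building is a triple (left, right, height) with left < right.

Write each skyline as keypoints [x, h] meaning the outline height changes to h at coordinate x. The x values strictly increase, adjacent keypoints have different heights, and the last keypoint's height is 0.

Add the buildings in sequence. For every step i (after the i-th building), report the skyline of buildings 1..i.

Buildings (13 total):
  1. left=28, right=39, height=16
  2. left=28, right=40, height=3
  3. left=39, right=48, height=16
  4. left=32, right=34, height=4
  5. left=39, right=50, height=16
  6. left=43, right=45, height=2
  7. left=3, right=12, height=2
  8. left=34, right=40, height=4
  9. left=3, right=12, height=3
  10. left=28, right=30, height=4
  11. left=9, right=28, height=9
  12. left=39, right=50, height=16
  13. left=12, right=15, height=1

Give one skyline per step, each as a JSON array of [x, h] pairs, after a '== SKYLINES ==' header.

== SKYLINES ==
[[28,16],[39,0]]
[[28,16],[39,3],[40,0]]
[[28,16],[48,0]]
[[28,16],[48,0]]
[[28,16],[50,0]]
[[28,16],[50,0]]
[[3,2],[12,0],[28,16],[50,0]]
[[3,2],[12,0],[28,16],[50,0]]
[[3,3],[12,0],[28,16],[50,0]]
[[3,3],[12,0],[28,16],[50,0]]
[[3,3],[9,9],[28,16],[50,0]]
[[3,3],[9,9],[28,16],[50,0]]
[[3,3],[9,9],[28,16],[50,0]]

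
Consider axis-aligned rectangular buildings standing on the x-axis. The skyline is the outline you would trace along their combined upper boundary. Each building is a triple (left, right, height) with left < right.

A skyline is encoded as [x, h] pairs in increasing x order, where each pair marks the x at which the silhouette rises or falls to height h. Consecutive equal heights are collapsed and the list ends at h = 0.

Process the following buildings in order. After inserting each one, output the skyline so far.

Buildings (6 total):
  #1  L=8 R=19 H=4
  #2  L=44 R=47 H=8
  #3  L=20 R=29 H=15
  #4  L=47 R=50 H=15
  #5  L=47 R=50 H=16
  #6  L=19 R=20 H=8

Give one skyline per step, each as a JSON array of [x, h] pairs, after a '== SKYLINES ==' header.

== SKYLINES ==
[[8,4],[19,0]]
[[8,4],[19,0],[44,8],[47,0]]
[[8,4],[19,0],[20,15],[29,0],[44,8],[47,0]]
[[8,4],[19,0],[20,15],[29,0],[44,8],[47,15],[50,0]]
[[8,4],[19,0],[20,15],[29,0],[44,8],[47,16],[50,0]]
[[8,4],[19,8],[20,15],[29,0],[44,8],[47,16],[50,0]]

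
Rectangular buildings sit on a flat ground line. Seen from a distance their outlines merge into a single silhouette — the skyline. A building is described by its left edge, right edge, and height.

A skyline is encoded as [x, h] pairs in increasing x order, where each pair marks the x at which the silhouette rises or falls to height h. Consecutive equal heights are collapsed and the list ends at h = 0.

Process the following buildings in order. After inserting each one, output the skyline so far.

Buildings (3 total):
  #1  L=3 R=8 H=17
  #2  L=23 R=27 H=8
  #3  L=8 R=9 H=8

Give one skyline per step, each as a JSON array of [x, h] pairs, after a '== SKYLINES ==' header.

== SKYLINES ==
[[3,17],[8,0]]
[[3,17],[8,0],[23,8],[27,0]]
[[3,17],[8,8],[9,0],[23,8],[27,0]]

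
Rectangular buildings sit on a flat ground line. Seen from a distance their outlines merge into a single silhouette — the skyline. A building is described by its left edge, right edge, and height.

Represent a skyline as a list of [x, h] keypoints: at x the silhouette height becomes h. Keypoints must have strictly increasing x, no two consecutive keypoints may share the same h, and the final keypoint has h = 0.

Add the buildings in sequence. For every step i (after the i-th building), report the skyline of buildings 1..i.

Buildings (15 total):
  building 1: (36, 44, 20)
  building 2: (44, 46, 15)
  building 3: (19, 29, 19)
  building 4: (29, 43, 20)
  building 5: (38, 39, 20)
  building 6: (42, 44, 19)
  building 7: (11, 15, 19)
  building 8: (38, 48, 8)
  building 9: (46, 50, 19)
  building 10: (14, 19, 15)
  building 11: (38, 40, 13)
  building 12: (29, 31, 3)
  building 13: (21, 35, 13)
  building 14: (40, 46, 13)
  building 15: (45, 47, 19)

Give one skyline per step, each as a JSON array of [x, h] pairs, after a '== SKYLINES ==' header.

== SKYLINES ==
[[36,20],[44,0]]
[[36,20],[44,15],[46,0]]
[[19,19],[29,0],[36,20],[44,15],[46,0]]
[[19,19],[29,20],[44,15],[46,0]]
[[19,19],[29,20],[44,15],[46,0]]
[[19,19],[29,20],[44,15],[46,0]]
[[11,19],[15,0],[19,19],[29,20],[44,15],[46,0]]
[[11,19],[15,0],[19,19],[29,20],[44,15],[46,8],[48,0]]
[[11,19],[15,0],[19,19],[29,20],[44,15],[46,19],[50,0]]
[[11,19],[15,15],[19,19],[29,20],[44,15],[46,19],[50,0]]
[[11,19],[15,15],[19,19],[29,20],[44,15],[46,19],[50,0]]
[[11,19],[15,15],[19,19],[29,20],[44,15],[46,19],[50,0]]
[[11,19],[15,15],[19,19],[29,20],[44,15],[46,19],[50,0]]
[[11,19],[15,15],[19,19],[29,20],[44,15],[46,19],[50,0]]
[[11,19],[15,15],[19,19],[29,20],[44,15],[45,19],[50,0]]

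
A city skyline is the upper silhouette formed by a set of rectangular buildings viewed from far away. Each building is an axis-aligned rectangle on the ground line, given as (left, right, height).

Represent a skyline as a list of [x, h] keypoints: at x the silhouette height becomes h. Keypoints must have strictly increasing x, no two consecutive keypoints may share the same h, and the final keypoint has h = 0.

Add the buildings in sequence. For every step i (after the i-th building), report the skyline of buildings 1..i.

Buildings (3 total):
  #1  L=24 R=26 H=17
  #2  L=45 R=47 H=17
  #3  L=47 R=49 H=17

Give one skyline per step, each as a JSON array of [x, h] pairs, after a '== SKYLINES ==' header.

== SKYLINES ==
[[24,17],[26,0]]
[[24,17],[26,0],[45,17],[47,0]]
[[24,17],[26,0],[45,17],[49,0]]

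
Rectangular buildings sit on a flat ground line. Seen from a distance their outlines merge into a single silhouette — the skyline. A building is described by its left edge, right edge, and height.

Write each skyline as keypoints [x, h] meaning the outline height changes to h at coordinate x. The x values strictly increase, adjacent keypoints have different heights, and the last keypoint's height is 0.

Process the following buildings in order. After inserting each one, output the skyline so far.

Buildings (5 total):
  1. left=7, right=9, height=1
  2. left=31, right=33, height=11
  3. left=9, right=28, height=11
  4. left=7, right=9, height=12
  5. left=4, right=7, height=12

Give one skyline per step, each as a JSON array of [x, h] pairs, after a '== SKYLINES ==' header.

== SKYLINES ==
[[7,1],[9,0]]
[[7,1],[9,0],[31,11],[33,0]]
[[7,1],[9,11],[28,0],[31,11],[33,0]]
[[7,12],[9,11],[28,0],[31,11],[33,0]]
[[4,12],[9,11],[28,0],[31,11],[33,0]]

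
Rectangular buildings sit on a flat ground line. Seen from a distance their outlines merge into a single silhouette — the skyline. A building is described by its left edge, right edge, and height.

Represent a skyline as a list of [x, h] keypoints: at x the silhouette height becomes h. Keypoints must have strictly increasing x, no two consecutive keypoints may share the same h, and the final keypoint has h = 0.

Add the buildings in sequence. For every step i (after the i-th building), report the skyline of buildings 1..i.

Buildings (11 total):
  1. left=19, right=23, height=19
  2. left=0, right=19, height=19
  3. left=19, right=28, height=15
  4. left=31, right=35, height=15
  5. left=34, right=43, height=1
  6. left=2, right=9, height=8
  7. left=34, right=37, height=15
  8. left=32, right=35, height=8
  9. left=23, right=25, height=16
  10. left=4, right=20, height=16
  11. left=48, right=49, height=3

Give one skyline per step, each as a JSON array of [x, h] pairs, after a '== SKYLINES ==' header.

== SKYLINES ==
[[19,19],[23,0]]
[[0,19],[23,0]]
[[0,19],[23,15],[28,0]]
[[0,19],[23,15],[28,0],[31,15],[35,0]]
[[0,19],[23,15],[28,0],[31,15],[35,1],[43,0]]
[[0,19],[23,15],[28,0],[31,15],[35,1],[43,0]]
[[0,19],[23,15],[28,0],[31,15],[37,1],[43,0]]
[[0,19],[23,15],[28,0],[31,15],[37,1],[43,0]]
[[0,19],[23,16],[25,15],[28,0],[31,15],[37,1],[43,0]]
[[0,19],[23,16],[25,15],[28,0],[31,15],[37,1],[43,0]]
[[0,19],[23,16],[25,15],[28,0],[31,15],[37,1],[43,0],[48,3],[49,0]]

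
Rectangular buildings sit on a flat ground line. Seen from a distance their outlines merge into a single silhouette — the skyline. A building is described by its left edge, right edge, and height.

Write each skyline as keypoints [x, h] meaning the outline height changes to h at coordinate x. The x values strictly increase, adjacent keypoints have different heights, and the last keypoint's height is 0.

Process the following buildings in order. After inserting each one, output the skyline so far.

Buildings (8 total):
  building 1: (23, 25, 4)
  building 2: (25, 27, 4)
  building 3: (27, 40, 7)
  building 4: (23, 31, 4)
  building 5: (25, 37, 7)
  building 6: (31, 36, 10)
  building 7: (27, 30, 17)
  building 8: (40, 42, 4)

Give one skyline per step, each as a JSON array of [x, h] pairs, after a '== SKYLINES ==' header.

== SKYLINES ==
[[23,4],[25,0]]
[[23,4],[27,0]]
[[23,4],[27,7],[40,0]]
[[23,4],[27,7],[40,0]]
[[23,4],[25,7],[40,0]]
[[23,4],[25,7],[31,10],[36,7],[40,0]]
[[23,4],[25,7],[27,17],[30,7],[31,10],[36,7],[40,0]]
[[23,4],[25,7],[27,17],[30,7],[31,10],[36,7],[40,4],[42,0]]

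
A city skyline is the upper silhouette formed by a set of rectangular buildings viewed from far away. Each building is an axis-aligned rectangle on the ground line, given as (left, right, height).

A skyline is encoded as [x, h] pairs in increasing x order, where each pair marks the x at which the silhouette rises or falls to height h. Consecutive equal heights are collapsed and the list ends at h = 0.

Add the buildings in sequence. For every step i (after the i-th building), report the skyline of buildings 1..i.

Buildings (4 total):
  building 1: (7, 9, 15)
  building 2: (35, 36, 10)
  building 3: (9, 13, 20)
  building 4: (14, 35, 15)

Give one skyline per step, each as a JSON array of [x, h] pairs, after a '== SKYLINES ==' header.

== SKYLINES ==
[[7,15],[9,0]]
[[7,15],[9,0],[35,10],[36,0]]
[[7,15],[9,20],[13,0],[35,10],[36,0]]
[[7,15],[9,20],[13,0],[14,15],[35,10],[36,0]]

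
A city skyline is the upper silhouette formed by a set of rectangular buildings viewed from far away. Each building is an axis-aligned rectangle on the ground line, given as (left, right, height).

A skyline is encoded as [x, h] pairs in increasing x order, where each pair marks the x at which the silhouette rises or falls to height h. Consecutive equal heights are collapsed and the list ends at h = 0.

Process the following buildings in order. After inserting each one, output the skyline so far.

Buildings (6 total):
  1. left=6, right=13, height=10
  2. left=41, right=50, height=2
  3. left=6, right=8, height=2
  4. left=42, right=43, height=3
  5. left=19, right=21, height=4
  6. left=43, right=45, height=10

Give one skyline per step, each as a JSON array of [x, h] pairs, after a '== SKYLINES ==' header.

== SKYLINES ==
[[6,10],[13,0]]
[[6,10],[13,0],[41,2],[50,0]]
[[6,10],[13,0],[41,2],[50,0]]
[[6,10],[13,0],[41,2],[42,3],[43,2],[50,0]]
[[6,10],[13,0],[19,4],[21,0],[41,2],[42,3],[43,2],[50,0]]
[[6,10],[13,0],[19,4],[21,0],[41,2],[42,3],[43,10],[45,2],[50,0]]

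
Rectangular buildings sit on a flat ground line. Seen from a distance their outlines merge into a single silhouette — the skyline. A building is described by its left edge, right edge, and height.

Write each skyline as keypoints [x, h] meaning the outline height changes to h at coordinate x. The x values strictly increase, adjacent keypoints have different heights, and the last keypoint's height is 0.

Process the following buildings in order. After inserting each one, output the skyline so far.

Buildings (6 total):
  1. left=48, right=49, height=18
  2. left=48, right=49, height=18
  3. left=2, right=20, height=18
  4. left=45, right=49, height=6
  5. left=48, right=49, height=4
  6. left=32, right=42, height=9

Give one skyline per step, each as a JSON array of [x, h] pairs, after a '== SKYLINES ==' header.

== SKYLINES ==
[[48,18],[49,0]]
[[48,18],[49,0]]
[[2,18],[20,0],[48,18],[49,0]]
[[2,18],[20,0],[45,6],[48,18],[49,0]]
[[2,18],[20,0],[45,6],[48,18],[49,0]]
[[2,18],[20,0],[32,9],[42,0],[45,6],[48,18],[49,0]]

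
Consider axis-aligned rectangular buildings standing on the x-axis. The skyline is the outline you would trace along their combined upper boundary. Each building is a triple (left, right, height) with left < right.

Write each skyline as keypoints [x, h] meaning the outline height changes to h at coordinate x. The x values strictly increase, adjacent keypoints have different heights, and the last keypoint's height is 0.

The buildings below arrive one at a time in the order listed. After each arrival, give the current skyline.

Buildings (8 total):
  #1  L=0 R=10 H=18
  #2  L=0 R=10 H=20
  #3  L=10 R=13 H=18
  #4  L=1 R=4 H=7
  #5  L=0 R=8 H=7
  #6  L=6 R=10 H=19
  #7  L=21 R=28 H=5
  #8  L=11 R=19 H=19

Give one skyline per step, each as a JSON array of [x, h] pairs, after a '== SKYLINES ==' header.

== SKYLINES ==
[[0,18],[10,0]]
[[0,20],[10,0]]
[[0,20],[10,18],[13,0]]
[[0,20],[10,18],[13,0]]
[[0,20],[10,18],[13,0]]
[[0,20],[10,18],[13,0]]
[[0,20],[10,18],[13,0],[21,5],[28,0]]
[[0,20],[10,18],[11,19],[19,0],[21,5],[28,0]]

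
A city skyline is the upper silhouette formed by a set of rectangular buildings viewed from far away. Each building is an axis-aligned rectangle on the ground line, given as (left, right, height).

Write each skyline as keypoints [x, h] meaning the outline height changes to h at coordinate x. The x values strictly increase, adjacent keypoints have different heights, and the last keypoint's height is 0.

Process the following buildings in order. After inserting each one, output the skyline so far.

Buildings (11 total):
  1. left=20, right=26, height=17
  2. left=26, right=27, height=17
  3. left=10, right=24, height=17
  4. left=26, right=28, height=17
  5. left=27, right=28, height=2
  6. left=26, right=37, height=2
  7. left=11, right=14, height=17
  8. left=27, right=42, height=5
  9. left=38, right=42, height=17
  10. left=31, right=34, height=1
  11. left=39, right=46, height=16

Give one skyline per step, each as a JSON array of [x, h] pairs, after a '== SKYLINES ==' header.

== SKYLINES ==
[[20,17],[26,0]]
[[20,17],[27,0]]
[[10,17],[27,0]]
[[10,17],[28,0]]
[[10,17],[28,0]]
[[10,17],[28,2],[37,0]]
[[10,17],[28,2],[37,0]]
[[10,17],[28,5],[42,0]]
[[10,17],[28,5],[38,17],[42,0]]
[[10,17],[28,5],[38,17],[42,0]]
[[10,17],[28,5],[38,17],[42,16],[46,0]]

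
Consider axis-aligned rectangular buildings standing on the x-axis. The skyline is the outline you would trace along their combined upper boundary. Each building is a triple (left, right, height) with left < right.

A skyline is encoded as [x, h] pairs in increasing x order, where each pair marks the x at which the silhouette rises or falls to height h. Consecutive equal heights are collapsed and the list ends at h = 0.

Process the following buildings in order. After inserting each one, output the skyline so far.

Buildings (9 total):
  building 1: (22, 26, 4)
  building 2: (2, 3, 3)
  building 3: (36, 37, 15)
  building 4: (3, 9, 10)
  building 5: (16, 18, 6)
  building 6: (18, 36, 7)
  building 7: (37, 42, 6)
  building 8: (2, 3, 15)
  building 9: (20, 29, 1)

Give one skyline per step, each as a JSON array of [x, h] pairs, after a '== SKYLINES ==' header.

== SKYLINES ==
[[22,4],[26,0]]
[[2,3],[3,0],[22,4],[26,0]]
[[2,3],[3,0],[22,4],[26,0],[36,15],[37,0]]
[[2,3],[3,10],[9,0],[22,4],[26,0],[36,15],[37,0]]
[[2,3],[3,10],[9,0],[16,6],[18,0],[22,4],[26,0],[36,15],[37,0]]
[[2,3],[3,10],[9,0],[16,6],[18,7],[36,15],[37,0]]
[[2,3],[3,10],[9,0],[16,6],[18,7],[36,15],[37,6],[42,0]]
[[2,15],[3,10],[9,0],[16,6],[18,7],[36,15],[37,6],[42,0]]
[[2,15],[3,10],[9,0],[16,6],[18,7],[36,15],[37,6],[42,0]]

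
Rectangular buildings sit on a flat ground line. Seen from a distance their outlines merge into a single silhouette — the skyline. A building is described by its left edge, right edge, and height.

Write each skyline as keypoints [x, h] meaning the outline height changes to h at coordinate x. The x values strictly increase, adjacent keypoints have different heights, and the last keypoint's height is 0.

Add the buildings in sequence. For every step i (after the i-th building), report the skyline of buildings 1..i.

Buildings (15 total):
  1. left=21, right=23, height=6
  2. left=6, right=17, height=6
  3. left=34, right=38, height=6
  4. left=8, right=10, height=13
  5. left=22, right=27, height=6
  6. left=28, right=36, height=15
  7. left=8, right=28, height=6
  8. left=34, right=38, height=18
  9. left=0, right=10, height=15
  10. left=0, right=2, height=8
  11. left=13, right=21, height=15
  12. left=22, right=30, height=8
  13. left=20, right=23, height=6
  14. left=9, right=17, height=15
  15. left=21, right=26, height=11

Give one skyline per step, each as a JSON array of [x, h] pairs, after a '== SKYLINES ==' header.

== SKYLINES ==
[[21,6],[23,0]]
[[6,6],[17,0],[21,6],[23,0]]
[[6,6],[17,0],[21,6],[23,0],[34,6],[38,0]]
[[6,6],[8,13],[10,6],[17,0],[21,6],[23,0],[34,6],[38,0]]
[[6,6],[8,13],[10,6],[17,0],[21,6],[27,0],[34,6],[38,0]]
[[6,6],[8,13],[10,6],[17,0],[21,6],[27,0],[28,15],[36,6],[38,0]]
[[6,6],[8,13],[10,6],[28,15],[36,6],[38,0]]
[[6,6],[8,13],[10,6],[28,15],[34,18],[38,0]]
[[0,15],[10,6],[28,15],[34,18],[38,0]]
[[0,15],[10,6],[28,15],[34,18],[38,0]]
[[0,15],[10,6],[13,15],[21,6],[28,15],[34,18],[38,0]]
[[0,15],[10,6],[13,15],[21,6],[22,8],[28,15],[34,18],[38,0]]
[[0,15],[10,6],[13,15],[21,6],[22,8],[28,15],[34,18],[38,0]]
[[0,15],[21,6],[22,8],[28,15],[34,18],[38,0]]
[[0,15],[21,11],[26,8],[28,15],[34,18],[38,0]]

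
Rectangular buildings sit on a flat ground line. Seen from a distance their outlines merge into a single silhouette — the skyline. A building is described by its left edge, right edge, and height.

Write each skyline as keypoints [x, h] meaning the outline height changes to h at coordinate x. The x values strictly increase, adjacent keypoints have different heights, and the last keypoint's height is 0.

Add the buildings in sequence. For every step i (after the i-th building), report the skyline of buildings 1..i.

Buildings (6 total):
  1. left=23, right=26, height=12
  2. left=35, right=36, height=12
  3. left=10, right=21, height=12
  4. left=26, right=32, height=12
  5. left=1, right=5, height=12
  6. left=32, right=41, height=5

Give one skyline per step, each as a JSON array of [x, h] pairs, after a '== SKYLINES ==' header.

== SKYLINES ==
[[23,12],[26,0]]
[[23,12],[26,0],[35,12],[36,0]]
[[10,12],[21,0],[23,12],[26,0],[35,12],[36,0]]
[[10,12],[21,0],[23,12],[32,0],[35,12],[36,0]]
[[1,12],[5,0],[10,12],[21,0],[23,12],[32,0],[35,12],[36,0]]
[[1,12],[5,0],[10,12],[21,0],[23,12],[32,5],[35,12],[36,5],[41,0]]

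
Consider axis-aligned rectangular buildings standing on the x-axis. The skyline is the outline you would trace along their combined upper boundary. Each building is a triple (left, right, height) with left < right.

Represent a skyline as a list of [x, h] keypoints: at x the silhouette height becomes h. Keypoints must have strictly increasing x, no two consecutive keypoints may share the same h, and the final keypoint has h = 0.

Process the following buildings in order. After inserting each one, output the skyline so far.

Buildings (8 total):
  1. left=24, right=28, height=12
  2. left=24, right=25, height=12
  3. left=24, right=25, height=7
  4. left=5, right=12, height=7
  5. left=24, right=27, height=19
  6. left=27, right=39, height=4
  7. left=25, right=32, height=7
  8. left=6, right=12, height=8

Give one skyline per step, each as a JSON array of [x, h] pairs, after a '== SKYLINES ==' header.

== SKYLINES ==
[[24,12],[28,0]]
[[24,12],[28,0]]
[[24,12],[28,0]]
[[5,7],[12,0],[24,12],[28,0]]
[[5,7],[12,0],[24,19],[27,12],[28,0]]
[[5,7],[12,0],[24,19],[27,12],[28,4],[39,0]]
[[5,7],[12,0],[24,19],[27,12],[28,7],[32,4],[39,0]]
[[5,7],[6,8],[12,0],[24,19],[27,12],[28,7],[32,4],[39,0]]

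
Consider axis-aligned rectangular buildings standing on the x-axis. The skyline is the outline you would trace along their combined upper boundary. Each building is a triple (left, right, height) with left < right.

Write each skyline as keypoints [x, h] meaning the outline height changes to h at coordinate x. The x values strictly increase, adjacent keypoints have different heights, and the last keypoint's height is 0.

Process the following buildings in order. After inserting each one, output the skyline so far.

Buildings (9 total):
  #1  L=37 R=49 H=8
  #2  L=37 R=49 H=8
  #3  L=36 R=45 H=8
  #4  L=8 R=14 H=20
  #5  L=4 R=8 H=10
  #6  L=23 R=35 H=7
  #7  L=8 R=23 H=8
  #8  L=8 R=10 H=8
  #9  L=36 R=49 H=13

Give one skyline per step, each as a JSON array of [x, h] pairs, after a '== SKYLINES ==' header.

== SKYLINES ==
[[37,8],[49,0]]
[[37,8],[49,0]]
[[36,8],[49,0]]
[[8,20],[14,0],[36,8],[49,0]]
[[4,10],[8,20],[14,0],[36,8],[49,0]]
[[4,10],[8,20],[14,0],[23,7],[35,0],[36,8],[49,0]]
[[4,10],[8,20],[14,8],[23,7],[35,0],[36,8],[49,0]]
[[4,10],[8,20],[14,8],[23,7],[35,0],[36,8],[49,0]]
[[4,10],[8,20],[14,8],[23,7],[35,0],[36,13],[49,0]]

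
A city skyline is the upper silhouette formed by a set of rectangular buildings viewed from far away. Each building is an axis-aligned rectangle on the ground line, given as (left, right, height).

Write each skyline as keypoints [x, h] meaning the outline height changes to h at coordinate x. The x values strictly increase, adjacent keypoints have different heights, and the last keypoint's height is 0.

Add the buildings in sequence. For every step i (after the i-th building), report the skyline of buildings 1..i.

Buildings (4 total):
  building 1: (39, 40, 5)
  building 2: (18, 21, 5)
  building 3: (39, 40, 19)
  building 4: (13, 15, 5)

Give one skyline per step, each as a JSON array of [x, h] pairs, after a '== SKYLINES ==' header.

== SKYLINES ==
[[39,5],[40,0]]
[[18,5],[21,0],[39,5],[40,0]]
[[18,5],[21,0],[39,19],[40,0]]
[[13,5],[15,0],[18,5],[21,0],[39,19],[40,0]]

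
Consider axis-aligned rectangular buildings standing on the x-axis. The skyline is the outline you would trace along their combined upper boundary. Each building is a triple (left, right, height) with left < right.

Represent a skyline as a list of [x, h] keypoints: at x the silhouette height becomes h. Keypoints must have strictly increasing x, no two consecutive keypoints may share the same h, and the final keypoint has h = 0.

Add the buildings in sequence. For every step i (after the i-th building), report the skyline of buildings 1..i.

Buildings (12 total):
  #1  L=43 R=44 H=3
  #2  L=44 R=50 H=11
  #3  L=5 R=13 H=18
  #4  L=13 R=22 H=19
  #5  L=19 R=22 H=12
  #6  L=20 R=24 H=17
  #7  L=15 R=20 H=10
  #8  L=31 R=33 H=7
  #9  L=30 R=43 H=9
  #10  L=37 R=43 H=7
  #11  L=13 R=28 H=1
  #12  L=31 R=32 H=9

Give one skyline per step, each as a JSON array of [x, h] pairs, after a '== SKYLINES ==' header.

== SKYLINES ==
[[43,3],[44,0]]
[[43,3],[44,11],[50,0]]
[[5,18],[13,0],[43,3],[44,11],[50,0]]
[[5,18],[13,19],[22,0],[43,3],[44,11],[50,0]]
[[5,18],[13,19],[22,0],[43,3],[44,11],[50,0]]
[[5,18],[13,19],[22,17],[24,0],[43,3],[44,11],[50,0]]
[[5,18],[13,19],[22,17],[24,0],[43,3],[44,11],[50,0]]
[[5,18],[13,19],[22,17],[24,0],[31,7],[33,0],[43,3],[44,11],[50,0]]
[[5,18],[13,19],[22,17],[24,0],[30,9],[43,3],[44,11],[50,0]]
[[5,18],[13,19],[22,17],[24,0],[30,9],[43,3],[44,11],[50,0]]
[[5,18],[13,19],[22,17],[24,1],[28,0],[30,9],[43,3],[44,11],[50,0]]
[[5,18],[13,19],[22,17],[24,1],[28,0],[30,9],[43,3],[44,11],[50,0]]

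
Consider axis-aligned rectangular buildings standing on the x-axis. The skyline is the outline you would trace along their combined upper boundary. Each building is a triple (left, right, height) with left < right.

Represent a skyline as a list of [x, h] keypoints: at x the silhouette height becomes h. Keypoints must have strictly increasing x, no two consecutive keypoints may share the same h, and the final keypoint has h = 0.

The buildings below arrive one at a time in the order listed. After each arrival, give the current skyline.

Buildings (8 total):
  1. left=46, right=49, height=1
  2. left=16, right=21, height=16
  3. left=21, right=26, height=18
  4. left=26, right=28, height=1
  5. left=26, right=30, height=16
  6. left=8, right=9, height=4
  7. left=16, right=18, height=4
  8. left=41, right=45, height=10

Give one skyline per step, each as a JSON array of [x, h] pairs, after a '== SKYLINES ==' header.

== SKYLINES ==
[[46,1],[49,0]]
[[16,16],[21,0],[46,1],[49,0]]
[[16,16],[21,18],[26,0],[46,1],[49,0]]
[[16,16],[21,18],[26,1],[28,0],[46,1],[49,0]]
[[16,16],[21,18],[26,16],[30,0],[46,1],[49,0]]
[[8,4],[9,0],[16,16],[21,18],[26,16],[30,0],[46,1],[49,0]]
[[8,4],[9,0],[16,16],[21,18],[26,16],[30,0],[46,1],[49,0]]
[[8,4],[9,0],[16,16],[21,18],[26,16],[30,0],[41,10],[45,0],[46,1],[49,0]]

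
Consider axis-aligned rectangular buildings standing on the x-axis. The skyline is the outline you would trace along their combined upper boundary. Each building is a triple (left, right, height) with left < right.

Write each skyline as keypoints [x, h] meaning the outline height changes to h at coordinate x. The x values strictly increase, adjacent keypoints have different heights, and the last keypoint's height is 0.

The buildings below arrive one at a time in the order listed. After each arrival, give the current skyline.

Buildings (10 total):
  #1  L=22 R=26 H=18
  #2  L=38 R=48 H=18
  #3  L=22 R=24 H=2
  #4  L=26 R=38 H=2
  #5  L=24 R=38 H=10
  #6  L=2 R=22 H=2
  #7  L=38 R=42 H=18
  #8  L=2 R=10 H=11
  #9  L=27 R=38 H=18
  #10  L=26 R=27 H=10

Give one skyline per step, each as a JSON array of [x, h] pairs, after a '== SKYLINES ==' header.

== SKYLINES ==
[[22,18],[26,0]]
[[22,18],[26,0],[38,18],[48,0]]
[[22,18],[26,0],[38,18],[48,0]]
[[22,18],[26,2],[38,18],[48,0]]
[[22,18],[26,10],[38,18],[48,0]]
[[2,2],[22,18],[26,10],[38,18],[48,0]]
[[2,2],[22,18],[26,10],[38,18],[48,0]]
[[2,11],[10,2],[22,18],[26,10],[38,18],[48,0]]
[[2,11],[10,2],[22,18],[26,10],[27,18],[48,0]]
[[2,11],[10,2],[22,18],[26,10],[27,18],[48,0]]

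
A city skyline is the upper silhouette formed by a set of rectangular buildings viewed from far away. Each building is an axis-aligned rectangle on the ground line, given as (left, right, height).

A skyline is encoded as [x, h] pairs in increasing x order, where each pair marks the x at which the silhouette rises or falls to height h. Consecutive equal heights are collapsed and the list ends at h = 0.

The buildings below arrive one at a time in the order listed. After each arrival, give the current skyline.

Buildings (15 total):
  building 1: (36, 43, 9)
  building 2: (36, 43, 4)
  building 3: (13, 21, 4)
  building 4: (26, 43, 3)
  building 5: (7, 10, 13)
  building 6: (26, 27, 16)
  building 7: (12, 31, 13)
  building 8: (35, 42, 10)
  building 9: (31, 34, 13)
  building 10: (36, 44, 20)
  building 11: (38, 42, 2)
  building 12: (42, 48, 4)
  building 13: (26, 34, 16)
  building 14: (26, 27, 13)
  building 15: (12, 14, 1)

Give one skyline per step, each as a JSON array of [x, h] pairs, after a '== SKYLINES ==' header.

== SKYLINES ==
[[36,9],[43,0]]
[[36,9],[43,0]]
[[13,4],[21,0],[36,9],[43,0]]
[[13,4],[21,0],[26,3],[36,9],[43,0]]
[[7,13],[10,0],[13,4],[21,0],[26,3],[36,9],[43,0]]
[[7,13],[10,0],[13,4],[21,0],[26,16],[27,3],[36,9],[43,0]]
[[7,13],[10,0],[12,13],[26,16],[27,13],[31,3],[36,9],[43,0]]
[[7,13],[10,0],[12,13],[26,16],[27,13],[31,3],[35,10],[42,9],[43,0]]
[[7,13],[10,0],[12,13],[26,16],[27,13],[34,3],[35,10],[42,9],[43,0]]
[[7,13],[10,0],[12,13],[26,16],[27,13],[34,3],[35,10],[36,20],[44,0]]
[[7,13],[10,0],[12,13],[26,16],[27,13],[34,3],[35,10],[36,20],[44,0]]
[[7,13],[10,0],[12,13],[26,16],[27,13],[34,3],[35,10],[36,20],[44,4],[48,0]]
[[7,13],[10,0],[12,13],[26,16],[34,3],[35,10],[36,20],[44,4],[48,0]]
[[7,13],[10,0],[12,13],[26,16],[34,3],[35,10],[36,20],[44,4],[48,0]]
[[7,13],[10,0],[12,13],[26,16],[34,3],[35,10],[36,20],[44,4],[48,0]]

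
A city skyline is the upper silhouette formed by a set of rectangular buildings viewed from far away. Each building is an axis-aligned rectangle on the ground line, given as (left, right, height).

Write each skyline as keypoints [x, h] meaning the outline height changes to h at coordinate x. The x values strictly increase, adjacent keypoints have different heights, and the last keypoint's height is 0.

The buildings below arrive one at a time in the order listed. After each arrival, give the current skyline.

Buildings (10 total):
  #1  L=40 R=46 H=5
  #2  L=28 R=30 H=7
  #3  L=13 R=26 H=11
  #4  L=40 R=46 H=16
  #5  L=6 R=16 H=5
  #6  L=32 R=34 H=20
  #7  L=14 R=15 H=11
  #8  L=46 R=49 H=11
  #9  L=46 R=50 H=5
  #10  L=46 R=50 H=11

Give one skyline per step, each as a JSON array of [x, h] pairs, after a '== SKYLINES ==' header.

== SKYLINES ==
[[40,5],[46,0]]
[[28,7],[30,0],[40,5],[46,0]]
[[13,11],[26,0],[28,7],[30,0],[40,5],[46,0]]
[[13,11],[26,0],[28,7],[30,0],[40,16],[46,0]]
[[6,5],[13,11],[26,0],[28,7],[30,0],[40,16],[46,0]]
[[6,5],[13,11],[26,0],[28,7],[30,0],[32,20],[34,0],[40,16],[46,0]]
[[6,5],[13,11],[26,0],[28,7],[30,0],[32,20],[34,0],[40,16],[46,0]]
[[6,5],[13,11],[26,0],[28,7],[30,0],[32,20],[34,0],[40,16],[46,11],[49,0]]
[[6,5],[13,11],[26,0],[28,7],[30,0],[32,20],[34,0],[40,16],[46,11],[49,5],[50,0]]
[[6,5],[13,11],[26,0],[28,7],[30,0],[32,20],[34,0],[40,16],[46,11],[50,0]]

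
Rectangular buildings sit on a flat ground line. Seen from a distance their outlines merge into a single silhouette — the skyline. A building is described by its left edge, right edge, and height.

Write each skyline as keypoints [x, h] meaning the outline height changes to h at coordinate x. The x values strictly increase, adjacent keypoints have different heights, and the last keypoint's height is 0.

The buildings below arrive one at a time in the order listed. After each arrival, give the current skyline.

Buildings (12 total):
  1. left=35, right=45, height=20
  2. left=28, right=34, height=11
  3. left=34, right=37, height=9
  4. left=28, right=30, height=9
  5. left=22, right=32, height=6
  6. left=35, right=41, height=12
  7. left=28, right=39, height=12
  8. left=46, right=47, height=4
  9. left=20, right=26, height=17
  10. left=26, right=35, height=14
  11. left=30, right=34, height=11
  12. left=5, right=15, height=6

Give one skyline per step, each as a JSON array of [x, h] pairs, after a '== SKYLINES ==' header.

== SKYLINES ==
[[35,20],[45,0]]
[[28,11],[34,0],[35,20],[45,0]]
[[28,11],[34,9],[35,20],[45,0]]
[[28,11],[34,9],[35,20],[45,0]]
[[22,6],[28,11],[34,9],[35,20],[45,0]]
[[22,6],[28,11],[34,9],[35,20],[45,0]]
[[22,6],[28,12],[35,20],[45,0]]
[[22,6],[28,12],[35,20],[45,0],[46,4],[47,0]]
[[20,17],[26,6],[28,12],[35,20],[45,0],[46,4],[47,0]]
[[20,17],[26,14],[35,20],[45,0],[46,4],[47,0]]
[[20,17],[26,14],[35,20],[45,0],[46,4],[47,0]]
[[5,6],[15,0],[20,17],[26,14],[35,20],[45,0],[46,4],[47,0]]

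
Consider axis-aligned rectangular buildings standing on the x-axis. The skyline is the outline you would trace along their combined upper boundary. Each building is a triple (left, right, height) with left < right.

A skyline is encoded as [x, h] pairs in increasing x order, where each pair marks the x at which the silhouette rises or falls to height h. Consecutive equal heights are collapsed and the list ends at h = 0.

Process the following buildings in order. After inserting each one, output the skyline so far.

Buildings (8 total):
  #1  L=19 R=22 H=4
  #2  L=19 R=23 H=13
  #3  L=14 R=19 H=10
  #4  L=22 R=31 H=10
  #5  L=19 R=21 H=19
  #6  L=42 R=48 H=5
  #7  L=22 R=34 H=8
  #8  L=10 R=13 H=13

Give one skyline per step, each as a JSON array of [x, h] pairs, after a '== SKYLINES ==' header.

== SKYLINES ==
[[19,4],[22,0]]
[[19,13],[23,0]]
[[14,10],[19,13],[23,0]]
[[14,10],[19,13],[23,10],[31,0]]
[[14,10],[19,19],[21,13],[23,10],[31,0]]
[[14,10],[19,19],[21,13],[23,10],[31,0],[42,5],[48,0]]
[[14,10],[19,19],[21,13],[23,10],[31,8],[34,0],[42,5],[48,0]]
[[10,13],[13,0],[14,10],[19,19],[21,13],[23,10],[31,8],[34,0],[42,5],[48,0]]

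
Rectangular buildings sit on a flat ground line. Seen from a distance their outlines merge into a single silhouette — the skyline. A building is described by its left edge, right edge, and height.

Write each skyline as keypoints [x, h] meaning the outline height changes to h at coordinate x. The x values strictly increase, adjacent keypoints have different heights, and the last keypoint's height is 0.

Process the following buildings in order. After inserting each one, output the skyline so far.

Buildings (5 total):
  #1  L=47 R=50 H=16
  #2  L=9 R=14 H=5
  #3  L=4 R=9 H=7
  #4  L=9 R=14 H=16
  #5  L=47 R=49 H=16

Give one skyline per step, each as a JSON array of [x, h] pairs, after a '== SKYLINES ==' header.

== SKYLINES ==
[[47,16],[50,0]]
[[9,5],[14,0],[47,16],[50,0]]
[[4,7],[9,5],[14,0],[47,16],[50,0]]
[[4,7],[9,16],[14,0],[47,16],[50,0]]
[[4,7],[9,16],[14,0],[47,16],[50,0]]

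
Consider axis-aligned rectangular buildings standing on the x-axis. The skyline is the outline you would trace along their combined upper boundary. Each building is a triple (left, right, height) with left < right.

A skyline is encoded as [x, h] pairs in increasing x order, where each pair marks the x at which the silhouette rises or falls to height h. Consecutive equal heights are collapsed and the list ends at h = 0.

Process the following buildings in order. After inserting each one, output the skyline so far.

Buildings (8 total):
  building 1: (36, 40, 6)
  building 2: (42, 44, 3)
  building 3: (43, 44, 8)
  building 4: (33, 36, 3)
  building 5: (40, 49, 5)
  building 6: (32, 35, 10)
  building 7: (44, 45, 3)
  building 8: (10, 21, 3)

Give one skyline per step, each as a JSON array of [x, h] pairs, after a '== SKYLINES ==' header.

== SKYLINES ==
[[36,6],[40,0]]
[[36,6],[40,0],[42,3],[44,0]]
[[36,6],[40,0],[42,3],[43,8],[44,0]]
[[33,3],[36,6],[40,0],[42,3],[43,8],[44,0]]
[[33,3],[36,6],[40,5],[43,8],[44,5],[49,0]]
[[32,10],[35,3],[36,6],[40,5],[43,8],[44,5],[49,0]]
[[32,10],[35,3],[36,6],[40,5],[43,8],[44,5],[49,0]]
[[10,3],[21,0],[32,10],[35,3],[36,6],[40,5],[43,8],[44,5],[49,0]]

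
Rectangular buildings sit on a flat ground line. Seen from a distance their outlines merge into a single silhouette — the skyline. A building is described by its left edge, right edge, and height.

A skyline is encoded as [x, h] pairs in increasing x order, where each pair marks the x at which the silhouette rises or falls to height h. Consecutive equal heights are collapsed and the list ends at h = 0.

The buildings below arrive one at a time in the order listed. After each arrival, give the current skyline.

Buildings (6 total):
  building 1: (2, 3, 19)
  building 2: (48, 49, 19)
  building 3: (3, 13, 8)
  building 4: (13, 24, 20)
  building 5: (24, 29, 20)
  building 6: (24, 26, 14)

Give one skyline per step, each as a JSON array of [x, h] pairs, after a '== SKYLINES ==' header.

== SKYLINES ==
[[2,19],[3,0]]
[[2,19],[3,0],[48,19],[49,0]]
[[2,19],[3,8],[13,0],[48,19],[49,0]]
[[2,19],[3,8],[13,20],[24,0],[48,19],[49,0]]
[[2,19],[3,8],[13,20],[29,0],[48,19],[49,0]]
[[2,19],[3,8],[13,20],[29,0],[48,19],[49,0]]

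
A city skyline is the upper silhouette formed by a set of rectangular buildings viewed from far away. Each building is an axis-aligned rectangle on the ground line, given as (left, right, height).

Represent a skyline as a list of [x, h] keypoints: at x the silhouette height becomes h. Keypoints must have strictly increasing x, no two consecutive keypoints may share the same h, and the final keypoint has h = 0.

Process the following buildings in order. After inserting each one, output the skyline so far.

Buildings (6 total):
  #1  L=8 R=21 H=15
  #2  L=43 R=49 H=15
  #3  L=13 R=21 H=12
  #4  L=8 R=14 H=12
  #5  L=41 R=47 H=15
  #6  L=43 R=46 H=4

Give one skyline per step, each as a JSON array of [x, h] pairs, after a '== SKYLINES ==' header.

== SKYLINES ==
[[8,15],[21,0]]
[[8,15],[21,0],[43,15],[49,0]]
[[8,15],[21,0],[43,15],[49,0]]
[[8,15],[21,0],[43,15],[49,0]]
[[8,15],[21,0],[41,15],[49,0]]
[[8,15],[21,0],[41,15],[49,0]]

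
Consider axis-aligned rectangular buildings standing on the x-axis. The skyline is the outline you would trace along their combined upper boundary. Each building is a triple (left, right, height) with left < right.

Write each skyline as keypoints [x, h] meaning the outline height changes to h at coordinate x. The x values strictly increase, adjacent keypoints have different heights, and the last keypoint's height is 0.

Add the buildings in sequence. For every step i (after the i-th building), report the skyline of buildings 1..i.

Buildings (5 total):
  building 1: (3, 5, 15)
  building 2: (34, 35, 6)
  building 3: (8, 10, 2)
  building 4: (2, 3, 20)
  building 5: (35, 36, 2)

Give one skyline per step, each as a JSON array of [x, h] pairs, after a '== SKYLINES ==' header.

== SKYLINES ==
[[3,15],[5,0]]
[[3,15],[5,0],[34,6],[35,0]]
[[3,15],[5,0],[8,2],[10,0],[34,6],[35,0]]
[[2,20],[3,15],[5,0],[8,2],[10,0],[34,6],[35,0]]
[[2,20],[3,15],[5,0],[8,2],[10,0],[34,6],[35,2],[36,0]]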